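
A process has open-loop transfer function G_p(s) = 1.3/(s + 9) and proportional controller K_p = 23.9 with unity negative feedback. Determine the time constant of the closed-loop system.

Closed-loop transfer function: T(s) = K_p·G_p(s)/(1 + K_p·G_p(s)) = 31.07/(s + 9 + 31.07) = 31.07/(s + 40.07).
Time constant τ = 1/40.07 = 0.025 s.

τ = 0.025 s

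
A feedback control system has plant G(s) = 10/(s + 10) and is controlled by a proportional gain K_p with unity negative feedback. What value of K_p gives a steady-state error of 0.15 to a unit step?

The loop is type 0, so e_ss(step) = 1/(1 + K_pos) with K_pos = K_p·G(0).
G(0) = 1. Require 1/(1 + K_p·1) = 0.15, so 1 + 1·K_p = 6.667.
K_p = (6.667 − 1)/1 = 5.67.

K_p = 5.67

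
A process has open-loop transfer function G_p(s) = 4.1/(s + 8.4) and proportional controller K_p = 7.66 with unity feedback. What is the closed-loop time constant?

τ = 0.0251 s

Closed-loop transfer function: T(s) = K_p·G_p(s)/(1 + K_p·G_p(s)) = 31.41/(s + 8.4 + 31.41) = 31.41/(s + 39.81).
Time constant τ = 1/39.81 = 0.0251 s.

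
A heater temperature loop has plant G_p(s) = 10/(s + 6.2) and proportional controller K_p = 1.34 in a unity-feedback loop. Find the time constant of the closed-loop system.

τ = 0.051 s

Closed-loop transfer function: T(s) = K_p·G_p(s)/(1 + K_p·G_p(s)) = 13.4/(s + 6.2 + 13.4) = 13.4/(s + 19.6).
Time constant τ = 1/19.6 = 0.051 s.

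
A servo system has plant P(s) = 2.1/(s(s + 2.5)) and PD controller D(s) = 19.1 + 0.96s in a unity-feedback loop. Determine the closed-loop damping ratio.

Forward path: (19.1 + 0.96s)·2.1/(s(s+2.5)). The closed-loop characteristic equation is s² + (2.5 + 2.1·0.96)s + 2.1·19.1 = 0.
That is s² + 4.516s + 40.11 = 0, so ω_n = 6.333 rad/s and ζ = 4.516/(2·6.333) = 0.3565.

ζ = 0.357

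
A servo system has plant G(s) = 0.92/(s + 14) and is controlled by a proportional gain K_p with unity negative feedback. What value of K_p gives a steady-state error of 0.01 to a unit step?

K_p = 1510

For a type-0 loop with proportional control, e_ss = 1/(1 + K_p·G(0)).
G(0) = 0.06571. Require 1/(1 + K_p·0.06571) = 0.01, so 1 + 0.06571·K_p = 100.
K_p = (100 − 1)/0.06571 = 1510.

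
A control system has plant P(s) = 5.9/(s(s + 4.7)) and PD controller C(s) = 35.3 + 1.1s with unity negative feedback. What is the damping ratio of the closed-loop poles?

Forward path: (35.3 + 1.1s)·5.9/(s(s+4.7)). The closed-loop characteristic equation is s² + (4.7 + 5.9·1.1)s + 5.9·35.3 = 0.
That is s² + 11.19s + 208.3 = 0, so ω_n = 14.43 rad/s and ζ = 11.19/(2·14.43) = 0.3877.

ζ = 0.388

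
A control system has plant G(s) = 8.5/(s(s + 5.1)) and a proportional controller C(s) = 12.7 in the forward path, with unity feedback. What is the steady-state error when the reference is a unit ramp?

0.0472

The loop has one pole at the origin (type 1). Velocity error constant K_v = lim_{s→0} s·C(s)G(s) = 12.7·8.5/5.1 = 21.17.
Steady-state error to a unit ramp: e_ss = 1/K_v = 0.0472.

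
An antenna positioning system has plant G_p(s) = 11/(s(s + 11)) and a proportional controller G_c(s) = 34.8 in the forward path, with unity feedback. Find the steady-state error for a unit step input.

The open loop G_c(s)G_p(s) has a pole at the origin (type 1), so the static position error constant is infinite and e_ss = 1/(1+∞) = 0.

0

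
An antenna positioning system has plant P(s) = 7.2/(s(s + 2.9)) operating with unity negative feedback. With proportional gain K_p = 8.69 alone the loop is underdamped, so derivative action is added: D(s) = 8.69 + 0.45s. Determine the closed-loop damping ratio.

Forward path: (8.69 + 0.45s)·7.2/(s(s+2.9)). The closed-loop characteristic equation is s² + (2.9 + 7.2·0.45)s + 7.2·8.69 = 0.
That is s² + 6.14s + 62.57 = 0, so ω_n = 7.91 rad/s and ζ = 6.14/(2·7.91) = 0.3881.

ζ = 0.388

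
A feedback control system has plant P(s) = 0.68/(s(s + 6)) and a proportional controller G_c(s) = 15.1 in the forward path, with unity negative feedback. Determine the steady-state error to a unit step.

The open loop G_c(s)P(s) has a pole at the origin (type 1), so the static position error constant is infinite and e_ss = 1/(1+∞) = 0.

0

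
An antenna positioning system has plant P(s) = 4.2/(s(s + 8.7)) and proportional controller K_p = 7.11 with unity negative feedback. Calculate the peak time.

Closed-loop characteristic equation: s² + 8.7s + 29.86 = 0, so ω_n = 5.465 rad/s and ζ = 8.7/(2·5.465) = 0.796.
Damped frequency ω_d = ω_n√(1−ζ²) = 3.307 rad/s, so peak time T_p = π/ω_d = 0.95 s.

T_p = 0.95 s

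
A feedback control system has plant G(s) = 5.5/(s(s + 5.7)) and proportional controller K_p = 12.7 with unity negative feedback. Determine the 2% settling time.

T_s ≈ 1.4 s

The closed-loop denominator s² + 5.7s + 69.85 gives ω_n = √69.85 = 8.358 and ζ = 5.7/(2ω_n) = 0.341.
2% settling time T_s ≈ 4/(ζω_n) = 4/2.85 = 1.4 s.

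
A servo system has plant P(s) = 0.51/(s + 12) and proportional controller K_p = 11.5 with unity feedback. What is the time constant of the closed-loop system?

τ = 0.056 s

Closed-loop transfer function: T(s) = K_p·P(s)/(1 + K_p·P(s)) = 5.865/(s + 12 + 5.865) = 5.865/(s + 17.87).
Time constant τ = 1/17.87 = 0.056 s.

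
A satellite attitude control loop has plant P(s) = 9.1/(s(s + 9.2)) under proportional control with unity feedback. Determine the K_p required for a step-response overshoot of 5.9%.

K_p = 5.19

From %OS = 100·exp(−πζ/√(1−ζ²)) = 5.9%, ζ = −ln(0.059)/√(π²+ln²(0.059)) = 0.6693.
Characteristic equation s² + 9.2s + 9.1K_p = 0 gives ζ = 9.2/(2√(9.1K_p)).
Setting ζ = 0.6693: √(9.1K_p) = 9.2/(2·0.6693) = 6.873, so K_p = 47.23/9.1 = 5.19.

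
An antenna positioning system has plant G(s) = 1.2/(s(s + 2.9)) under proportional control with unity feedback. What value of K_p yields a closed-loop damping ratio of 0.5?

Closed-loop characteristic equation: s² + 2.9s + K_p·1.2 = 0.
So ω_n = √(1.2K_p) and 2ζω_n = 2.9, giving ζ = 2.9/(2√(1.2K_p)).
Setting ζ = 0.5: √(1.2K_p) = 2.9/(2·0.5) = 2.9, so K_p = 8.41/1.2 = 7.01.

K_p = 7.01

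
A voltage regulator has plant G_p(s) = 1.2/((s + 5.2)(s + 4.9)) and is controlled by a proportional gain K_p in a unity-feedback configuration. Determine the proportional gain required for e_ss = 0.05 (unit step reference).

For a type-0 loop with proportional control, e_ss = 1/(1 + K_p·G_p(0)).
G_p(0) = 0.0471. Require 1/(1 + K_p·0.0471) = 0.05, so 1 + 0.0471·K_p = 20.
K_p = (20 − 1)/0.0471 = 403.

K_p = 403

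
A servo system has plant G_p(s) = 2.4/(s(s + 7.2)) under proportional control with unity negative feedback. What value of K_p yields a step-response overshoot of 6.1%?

K_p = 12.2

From %OS = 100·exp(−πζ/√(1−ζ²)) = 6.1%, ζ = −ln(0.061)/√(π²+ln²(0.061)) = 0.6649.
Characteristic equation s² + 7.2s + 2.4K_p = 0 gives ζ = 7.2/(2√(2.4K_p)).
Setting ζ = 0.6649: √(2.4K_p) = 7.2/(2·0.6649) = 5.414, so K_p = 29.31/2.4 = 12.2.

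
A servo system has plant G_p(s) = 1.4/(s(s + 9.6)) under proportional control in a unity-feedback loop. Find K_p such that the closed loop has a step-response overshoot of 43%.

K_p = 244

From %OS = 100·exp(−πζ/√(1−ζ²)) = 43%, ζ = −ln(0.43)/√(π²+ln²(0.43)) = 0.2594.
Characteristic equation s² + 9.6s + 1.4K_p = 0 gives ζ = 9.6/(2√(1.4K_p)).
Setting ζ = 0.2594: √(1.4K_p) = 9.6/(2·0.2594) = 18.5, so K_p = 342.3/1.4 = 244.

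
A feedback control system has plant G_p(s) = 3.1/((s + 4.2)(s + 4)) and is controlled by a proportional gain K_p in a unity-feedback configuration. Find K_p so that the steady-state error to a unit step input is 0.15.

For a type-0 loop with proportional control, e_ss = 1/(1 + K_p·G_p(0)).
G_p(0) = 0.1845. Require 1/(1 + K_p·0.1845) = 0.15, so 1 + 0.1845·K_p = 6.667.
K_p = (6.667 − 1)/0.1845 = 30.7.

K_p = 30.7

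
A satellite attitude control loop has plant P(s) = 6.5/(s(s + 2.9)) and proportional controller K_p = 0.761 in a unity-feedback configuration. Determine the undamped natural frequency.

ω_n = 2.22 rad/s

With unity feedback the closed-loop characteristic equation is s² + 2.9s + 0.761·6.5 = s² + 2.9s + 4.947 = 0.
Matching s² + 2ζω_n s + ω_n²: ω_n = √4.947 = 2.224 rad/s and 2ζω_n = 2.9, so ζ = 2.9/(2·2.224) = 0.652.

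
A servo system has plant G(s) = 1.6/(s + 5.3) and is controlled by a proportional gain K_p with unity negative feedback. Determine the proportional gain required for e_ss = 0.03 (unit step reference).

For a type-0 loop with proportional control, e_ss = 1/(1 + K_p·G(0)).
G(0) = 0.3019. Require 1/(1 + K_p·0.3019) = 0.03, so 1 + 0.3019·K_p = 33.33.
K_p = (33.33 − 1)/0.3019 = 107.

K_p = 107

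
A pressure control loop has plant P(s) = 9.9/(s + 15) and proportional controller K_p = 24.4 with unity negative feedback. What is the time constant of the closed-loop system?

Closed-loop transfer function: T(s) = K_p·P(s)/(1 + K_p·P(s)) = 241.6/(s + 15 + 241.6) = 241.6/(s + 256.6).
Time constant τ = 1/256.6 = 0.0039 s.

τ = 0.0039 s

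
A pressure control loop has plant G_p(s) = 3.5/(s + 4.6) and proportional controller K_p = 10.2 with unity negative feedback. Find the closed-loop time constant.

Closed-loop transfer function: T(s) = K_p·G_p(s)/(1 + K_p·G_p(s)) = 35.7/(s + 4.6 + 35.7) = 35.7/(s + 40.3).
Time constant τ = 1/40.3 = 0.0248 s.

τ = 0.0248 s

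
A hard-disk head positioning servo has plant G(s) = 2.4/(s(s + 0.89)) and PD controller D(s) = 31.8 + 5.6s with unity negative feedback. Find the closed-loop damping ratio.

ζ = 0.82

Forward path: (31.8 + 5.6s)·2.4/(s(s+0.89)). The closed-loop characteristic equation is s² + (0.89 + 2.4·5.6)s + 2.4·31.8 = 0.
That is s² + 14.33s + 76.32 = 0, so ω_n = 8.736 rad/s and ζ = 14.33/(2·8.736) = 0.8202.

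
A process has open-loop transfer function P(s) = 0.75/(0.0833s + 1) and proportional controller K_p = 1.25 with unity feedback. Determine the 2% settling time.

Closed loop: T(s) = K_p·P/(1+K_p·P) = 0.9375/(0.0833s + 1 + 0.9375), with pole at s = −(1 + 0.9375)/0.0833 = −23.26.
τ = 1/23.26 = 0.04299 s, so 2% settling time ≈ 4τ = 0.172 s.

T_s ≈ 0.172 s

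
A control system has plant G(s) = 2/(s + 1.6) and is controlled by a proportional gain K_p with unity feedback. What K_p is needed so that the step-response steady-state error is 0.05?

Steady-state error for a unit step on this type-0 loop is 1/(1 + K_p·G(0)).
G(0) = 1.25. Require 1/(1 + K_p·1.25) = 0.05, so 1 + 1.25·K_p = 20.
K_p = (20 − 1)/1.25 = 15.2.

K_p = 15.2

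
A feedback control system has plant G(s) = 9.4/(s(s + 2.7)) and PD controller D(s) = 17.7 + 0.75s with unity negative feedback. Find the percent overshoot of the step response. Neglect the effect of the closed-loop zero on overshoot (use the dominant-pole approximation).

Forward path: (17.7 + 0.75s)·9.4/(s(s+2.7)). The closed-loop characteristic equation is s² + (2.7 + 9.4·0.75)s + 9.4·17.7 = 0.
That is s² + 9.75s + 166.4 = 0, so ω_n = 12.9 rad/s and ζ = 9.75/(2·12.9) = 0.3779.
%OS = 100·exp(−πζ/√(1−ζ²)) = 27.7%.

27.7%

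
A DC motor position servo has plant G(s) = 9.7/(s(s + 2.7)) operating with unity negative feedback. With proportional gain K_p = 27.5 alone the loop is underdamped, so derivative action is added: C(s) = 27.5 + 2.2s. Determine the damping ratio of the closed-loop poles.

Forward path: (27.5 + 2.2s)·9.7/(s(s+2.7)). The closed-loop characteristic equation is s² + (2.7 + 9.7·2.2)s + 9.7·27.5 = 0.
That is s² + 24.04s + 266.8 = 0, so ω_n = 16.33 rad/s and ζ = 24.04/(2·16.33) = 0.736.

ζ = 0.736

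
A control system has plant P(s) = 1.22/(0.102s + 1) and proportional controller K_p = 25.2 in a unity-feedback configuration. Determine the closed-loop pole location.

Closed loop: T(s) = K_p·P/(1+K_p·P) = 30.74/(0.102s + 1 + 30.74), with pole at s = −(1 + 30.74)/0.102 = −311.2.

s = -311.2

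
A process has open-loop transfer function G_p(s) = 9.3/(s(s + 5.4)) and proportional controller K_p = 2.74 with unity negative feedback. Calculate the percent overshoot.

The closed-loop denominator s² + 5.4s + 25.48 gives ω_n = √25.48 = 5.048 and ζ = 5.4/(2ω_n) = 0.5349.
%OS = 100·exp(−πζ/√(1−ζ²)) = 100·exp(−π·0.5349/√0.7139) = 13.7%.

13.7%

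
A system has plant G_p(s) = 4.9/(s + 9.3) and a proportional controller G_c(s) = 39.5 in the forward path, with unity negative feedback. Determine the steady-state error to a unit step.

0.0458

The loop is type 0. Static position error constant K_pos = G_c(0)·G_p(0) = 39.5·0.5269 = 20.81.
Steady-state error to a unit step: e_ss = 1/(1+K_pos) = 1/21.81 = 0.0458.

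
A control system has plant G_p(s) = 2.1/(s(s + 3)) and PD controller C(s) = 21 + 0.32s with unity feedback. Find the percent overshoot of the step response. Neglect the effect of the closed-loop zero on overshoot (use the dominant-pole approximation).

40.5%

Forward path: (21 + 0.32s)·2.1/(s(s+3)). The closed-loop characteristic equation is s² + (3 + 2.1·0.32)s + 2.1·21 = 0.
That is s² + 3.672s + 44.1 = 0, so ω_n = 6.641 rad/s and ζ = 3.672/(2·6.641) = 0.2765.
%OS = 100·exp(−πζ/√(1−ζ²)) = 40.5%.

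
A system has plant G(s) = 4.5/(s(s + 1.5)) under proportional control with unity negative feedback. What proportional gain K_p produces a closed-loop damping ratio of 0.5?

Closed-loop characteristic equation: s² + 1.5s + K_p·4.5 = 0.
So ω_n = √(4.5K_p) and 2ζω_n = 1.5, giving ζ = 1.5/(2√(4.5K_p)).
Setting ζ = 0.5: √(4.5K_p) = 1.5/(2·0.5) = 1.5, so K_p = 2.25/4.5 = 0.5.

K_p = 0.5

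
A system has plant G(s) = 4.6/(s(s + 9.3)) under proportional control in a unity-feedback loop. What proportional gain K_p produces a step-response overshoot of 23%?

From %OS = 100·exp(−πζ/√(1−ζ²)) = 23%, ζ = −ln(0.23)/√(π²+ln²(0.23)) = 0.4237.
Characteristic equation s² + 9.3s + 4.6K_p = 0 gives ζ = 9.3/(2√(4.6K_p)).
Setting ζ = 0.4237: √(4.6K_p) = 9.3/(2·0.4237) = 10.97, so K_p = 120.4/4.6 = 26.2.

K_p = 26.2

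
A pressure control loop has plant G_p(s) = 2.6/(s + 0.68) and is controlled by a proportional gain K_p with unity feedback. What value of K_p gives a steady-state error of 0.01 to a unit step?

K_p = 25.9

The loop is type 0, so e_ss(step) = 1/(1 + K_pos) with K_pos = K_p·G_p(0).
G_p(0) = 3.824. Require 1/(1 + K_p·3.824) = 0.01, so 1 + 3.824·K_p = 100.
K_p = (100 − 1)/3.824 = 25.9.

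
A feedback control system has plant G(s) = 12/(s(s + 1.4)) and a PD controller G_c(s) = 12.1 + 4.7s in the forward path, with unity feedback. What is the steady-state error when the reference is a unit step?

The open loop G_c(s)G(s) has a pole at the origin (type 1), so the static position error constant is infinite and e_ss = 1/(1+∞) = 0.

0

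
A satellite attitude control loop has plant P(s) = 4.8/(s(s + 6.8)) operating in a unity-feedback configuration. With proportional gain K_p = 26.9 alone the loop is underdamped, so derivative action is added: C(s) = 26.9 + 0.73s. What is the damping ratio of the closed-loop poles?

ζ = 0.453

Forward path: (26.9 + 0.73s)·4.8/(s(s+6.8)). The closed-loop characteristic equation is s² + (6.8 + 4.8·0.73)s + 4.8·26.9 = 0.
That is s² + 10.3s + 129.1 = 0, so ω_n = 11.36 rad/s and ζ = 10.3/(2·11.36) = 0.4534.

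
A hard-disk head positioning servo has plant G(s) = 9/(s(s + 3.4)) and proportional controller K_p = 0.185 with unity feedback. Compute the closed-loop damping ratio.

The closed-loop denominator is s(s+3.4) + 0.185·9 = s² + 3.4s + 1.665.
So ω_n² = 1.665 ⇒ ω_n = 1.29 rad/s, and ζ = 3.4/(2ω_n) = 1.32.

ζ = 1.32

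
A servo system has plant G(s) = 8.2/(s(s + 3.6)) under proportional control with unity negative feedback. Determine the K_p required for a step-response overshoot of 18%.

K_p = 1.72

From %OS = 100·exp(−πζ/√(1−ζ²)) = 18%, ζ = −ln(0.18)/√(π²+ln²(0.18)) = 0.4791.
Characteristic equation s² + 3.6s + 8.2K_p = 0 gives ζ = 3.6/(2√(8.2K_p)).
Setting ζ = 0.4791: √(8.2K_p) = 3.6/(2·0.4791) = 3.757, so K_p = 14.11/8.2 = 1.72.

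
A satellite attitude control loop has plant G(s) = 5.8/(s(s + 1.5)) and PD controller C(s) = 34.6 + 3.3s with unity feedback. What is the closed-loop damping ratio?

ζ = 0.728

Forward path: (34.6 + 3.3s)·5.8/(s(s+1.5)). The closed-loop characteristic equation is s² + (1.5 + 5.8·3.3)s + 5.8·34.6 = 0.
That is s² + 20.64s + 200.7 = 0, so ω_n = 14.17 rad/s and ζ = 20.64/(2·14.17) = 0.7285.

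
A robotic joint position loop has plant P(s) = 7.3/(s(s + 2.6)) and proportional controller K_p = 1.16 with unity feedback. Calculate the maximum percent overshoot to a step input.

20.8%

From 1 + K_pP(s) = 0: s² + 2.6s + 8.468 = 0 ⇒ ω_n = 2.91, ζ = 0.4467.
%OS = 100·exp(−πζ/√(1−ζ²)) = 100·exp(−π·0.4467/√0.8004) = 20.8%.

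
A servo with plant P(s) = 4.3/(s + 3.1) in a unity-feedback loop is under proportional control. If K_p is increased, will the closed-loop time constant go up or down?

decrease

The closed-loop bandwidth 3.1+K_p·4.3 grows with K_p, so τ shrinks.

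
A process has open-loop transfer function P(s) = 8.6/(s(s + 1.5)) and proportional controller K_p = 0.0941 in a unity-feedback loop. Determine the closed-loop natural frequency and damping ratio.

ω_n = 0.9 rad/s, ζ = 0.834

1 + K_p·P(s) = 0 gives s² + 1.5s + 0.8093 = 0.
So ω_n² = 0.8093 ⇒ ω_n = 0.8996 rad/s, and ζ = 1.5/(2ω_n) = 0.834.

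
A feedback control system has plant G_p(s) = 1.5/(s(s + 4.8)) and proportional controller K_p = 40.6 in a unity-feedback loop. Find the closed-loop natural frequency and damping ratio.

ω_n = 7.8 rad/s, ζ = 0.308

1 + K_p·G_p(s) = 0 gives s² + 4.8s + 60.9 = 0.
So ω_n² = 60.9 ⇒ ω_n = 7.804 rad/s, and ζ = 4.8/(2ω_n) = 0.308.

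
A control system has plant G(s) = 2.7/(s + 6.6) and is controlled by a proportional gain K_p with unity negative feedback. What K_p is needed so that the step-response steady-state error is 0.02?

For a type-0 loop with proportional control, e_ss = 1/(1 + K_p·G(0)).
G(0) = 0.4091. Require 1/(1 + K_p·0.4091) = 0.02, so 1 + 0.4091·K_p = 50.
K_p = (50 − 1)/0.4091 = 120.

K_p = 120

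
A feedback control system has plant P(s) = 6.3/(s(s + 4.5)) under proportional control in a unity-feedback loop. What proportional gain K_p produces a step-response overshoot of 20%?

From %OS = 100·exp(−πζ/√(1−ζ²)) = 20%, ζ = −ln(0.2)/√(π²+ln²(0.2)) = 0.4559.
Characteristic equation s² + 4.5s + 6.3K_p = 0 gives ζ = 4.5/(2√(6.3K_p)).
Setting ζ = 0.4559: √(6.3K_p) = 4.5/(2·0.4559) = 4.935, so K_p = 24.35/6.3 = 3.87.

K_p = 3.87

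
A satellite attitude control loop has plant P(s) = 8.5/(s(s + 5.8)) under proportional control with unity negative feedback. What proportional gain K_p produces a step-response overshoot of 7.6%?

From %OS = 100·exp(−πζ/√(1−ζ²)) = 7.6%, ζ = −ln(0.076)/√(π²+ln²(0.076)) = 0.6342.
Characteristic equation s² + 5.8s + 8.5K_p = 0 gives ζ = 5.8/(2√(8.5K_p)).
Setting ζ = 0.6342: √(8.5K_p) = 5.8/(2·0.6342) = 4.573, so K_p = 20.91/8.5 = 2.46.

K_p = 2.46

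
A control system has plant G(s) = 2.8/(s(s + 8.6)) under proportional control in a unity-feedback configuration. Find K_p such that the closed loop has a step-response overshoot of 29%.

K_p = 49.1

From %OS = 100·exp(−πζ/√(1−ζ²)) = 29%, ζ = −ln(0.29)/√(π²+ln²(0.29)) = 0.3666.
Characteristic equation s² + 8.6s + 2.8K_p = 0 gives ζ = 8.6/(2√(2.8K_p)).
Setting ζ = 0.3666: √(2.8K_p) = 8.6/(2·0.3666) = 11.73, so K_p = 137.6/2.8 = 49.1.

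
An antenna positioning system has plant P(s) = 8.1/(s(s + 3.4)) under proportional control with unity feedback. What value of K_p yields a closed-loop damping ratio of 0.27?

Closed-loop characteristic equation: s² + 3.4s + K_p·8.1 = 0.
So ω_n = √(8.1K_p) and 2ζω_n = 3.4, giving ζ = 3.4/(2√(8.1K_p)).
Setting ζ = 0.27: √(8.1K_p) = 3.4/(2·0.27) = 6.296, so K_p = 39.64/8.1 = 4.89.

K_p = 4.89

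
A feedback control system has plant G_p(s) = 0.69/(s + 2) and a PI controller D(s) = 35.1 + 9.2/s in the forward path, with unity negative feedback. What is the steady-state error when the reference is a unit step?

The open loop D(s)G_p(s) has a pole at the origin (type 1), so the static position error constant is infinite and e_ss = 1/(1+∞) = 0.

0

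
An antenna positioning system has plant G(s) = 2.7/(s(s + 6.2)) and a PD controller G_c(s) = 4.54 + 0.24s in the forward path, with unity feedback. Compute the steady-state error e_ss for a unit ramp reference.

0.506

The loop has one pole at the origin (type 1). Velocity error constant K_v = lim_{s→0} s·G_c(s)G(s) = 4.54·2.7/6.2 = 1.977.
Steady-state error to a unit ramp: e_ss = 1/K_v = 0.506.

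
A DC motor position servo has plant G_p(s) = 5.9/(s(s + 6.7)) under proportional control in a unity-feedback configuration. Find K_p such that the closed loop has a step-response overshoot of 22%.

K_p = 10.1

From %OS = 100·exp(−πζ/√(1−ζ²)) = 22%, ζ = −ln(0.22)/√(π²+ln²(0.22)) = 0.4342.
Characteristic equation s² + 6.7s + 5.9K_p = 0 gives ζ = 6.7/(2√(5.9K_p)).
Setting ζ = 0.4342: √(5.9K_p) = 6.7/(2·0.4342) = 7.716, so K_p = 59.54/5.9 = 10.1.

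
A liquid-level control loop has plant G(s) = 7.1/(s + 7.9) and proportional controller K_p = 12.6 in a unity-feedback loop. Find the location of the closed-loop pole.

Closed-loop transfer function: T(s) = K_p·G(s)/(1 + K_p·G(s)) = 89.46/(s + 7.9 + 89.46) = 89.46/(s + 97.36).
The closed-loop pole is at s = −97.36.

s = -97.36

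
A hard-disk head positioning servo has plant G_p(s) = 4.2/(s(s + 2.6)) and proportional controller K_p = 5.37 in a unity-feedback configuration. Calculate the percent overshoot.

Closed-loop characteristic equation: s² + 2.6s + 22.55 = 0, so ω_n = 4.749 rad/s and ζ = 2.6/(2·4.749) = 0.2737.
%OS = 100·exp(−πζ/√(1−ζ²)) = 100·exp(−π·0.2737/√0.9251) = 40.9%.

40.9%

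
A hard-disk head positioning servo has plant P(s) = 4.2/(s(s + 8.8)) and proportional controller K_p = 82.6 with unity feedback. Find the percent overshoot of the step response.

46.6%

Closed-loop characteristic equation: s² + 8.8s + 346.9 = 0, so ω_n = 18.63 rad/s and ζ = 8.8/(2·18.63) = 0.2362.
%OS = 100·exp(−πζ/√(1−ζ²)) = 100·exp(−π·0.2362/√0.9442) = 46.6%.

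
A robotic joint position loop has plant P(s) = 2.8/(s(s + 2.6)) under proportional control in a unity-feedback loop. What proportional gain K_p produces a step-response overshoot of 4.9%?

From %OS = 100·exp(−πζ/√(1−ζ²)) = 4.9%, ζ = −ln(0.049)/√(π²+ln²(0.049)) = 0.6925.
Characteristic equation s² + 2.6s + 2.8K_p = 0 gives ζ = 2.6/(2√(2.8K_p)).
Setting ζ = 0.6925: √(2.8K_p) = 2.6/(2·0.6925) = 1.877, so K_p = 3.524/2.8 = 1.26.

K_p = 1.26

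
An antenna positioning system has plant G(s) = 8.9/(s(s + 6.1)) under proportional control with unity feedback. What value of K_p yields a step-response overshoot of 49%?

From %OS = 100·exp(−πζ/√(1−ζ²)) = 49%, ζ = −ln(0.49)/√(π²+ln²(0.49)) = 0.2214.
Characteristic equation s² + 6.1s + 8.9K_p = 0 gives ζ = 6.1/(2√(8.9K_p)).
Setting ζ = 0.2214: √(8.9K_p) = 6.1/(2·0.2214) = 13.77, so K_p = 189.7/8.9 = 21.3.

K_p = 21.3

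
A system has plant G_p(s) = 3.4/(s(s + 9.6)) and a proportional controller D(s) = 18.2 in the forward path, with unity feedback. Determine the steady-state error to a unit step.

The open loop D(s)G_p(s) has a pole at the origin (type 1), so the static position error constant is infinite and e_ss = 1/(1+∞) = 0.

0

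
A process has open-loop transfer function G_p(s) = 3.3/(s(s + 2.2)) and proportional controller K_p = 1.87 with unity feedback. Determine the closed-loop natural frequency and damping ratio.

ω_n = 2.48 rad/s, ζ = 0.443

With unity feedback the closed-loop characteristic equation is s² + 2.2s + 1.87·3.3 = s² + 2.2s + 6.171 = 0.
Matching s² + 2ζω_n s + ω_n²: ω_n = √6.171 = 2.484 rad/s and 2ζω_n = 2.2, so ζ = 2.2/(2·2.484) = 0.443.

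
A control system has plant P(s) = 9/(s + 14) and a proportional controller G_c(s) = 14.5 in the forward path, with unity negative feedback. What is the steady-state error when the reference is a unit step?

0.0969

The loop is type 0. Static position error constant K_pos = G_c(0)·P(0) = 14.5·0.6429 = 9.321.
Steady-state error to a unit step: e_ss = 1/(1+K_pos) = 1/10.32 = 0.0969.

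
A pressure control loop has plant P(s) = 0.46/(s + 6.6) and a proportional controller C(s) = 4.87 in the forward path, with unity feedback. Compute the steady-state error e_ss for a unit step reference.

0.747

The loop is type 0. Static position error constant K_pos = C(0)·P(0) = 4.87·0.0697 = 0.3394.
Steady-state error to a unit step: e_ss = 1/(1+K_pos) = 1/1.339 = 0.747.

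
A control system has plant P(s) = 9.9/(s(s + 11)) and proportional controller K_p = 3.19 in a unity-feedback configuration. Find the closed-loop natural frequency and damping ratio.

ω_n = 5.62 rad/s, ζ = 0.979

The closed-loop denominator is s(s+11) + 3.19·9.9 = s² + 11s + 31.58.
So ω_n² = 31.58 ⇒ ω_n = 5.62 rad/s, and ζ = 11/(2ω_n) = 0.979.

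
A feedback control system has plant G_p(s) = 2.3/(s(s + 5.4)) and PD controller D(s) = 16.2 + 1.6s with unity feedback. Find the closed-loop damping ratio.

ζ = 0.744

Forward path: (16.2 + 1.6s)·2.3/(s(s+5.4)). The closed-loop characteristic equation is s² + (5.4 + 2.3·1.6)s + 2.3·16.2 = 0.
That is s² + 9.08s + 37.26 = 0, so ω_n = 6.104 rad/s and ζ = 9.08/(2·6.104) = 0.7438.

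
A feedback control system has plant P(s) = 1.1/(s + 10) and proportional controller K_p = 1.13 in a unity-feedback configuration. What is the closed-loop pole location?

Closed-loop transfer function: T(s) = K_p·P(s)/(1 + K_p·P(s)) = 1.243/(s + 10 + 1.243) = 1.243/(s + 11.24).
The closed-loop pole is at s = −11.24.

s = -11.24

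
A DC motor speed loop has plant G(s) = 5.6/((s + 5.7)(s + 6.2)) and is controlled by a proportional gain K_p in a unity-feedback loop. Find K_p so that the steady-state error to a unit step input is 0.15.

For a type-0 loop with proportional control, e_ss = 1/(1 + K_p·G(0)).
G(0) = 0.1585. Require 1/(1 + K_p·0.1585) = 0.15, so 1 + 0.1585·K_p = 6.667.
K_p = (6.667 − 1)/0.1585 = 35.8.

K_p = 35.8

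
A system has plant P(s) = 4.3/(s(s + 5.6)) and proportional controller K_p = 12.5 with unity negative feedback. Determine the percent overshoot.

Closed-loop characteristic equation: s² + 5.6s + 53.75 = 0, so ω_n = 7.331 rad/s and ζ = 5.6/(2·7.331) = 0.3819.
%OS = 100·exp(−πζ/√(1−ζ²)) = 100·exp(−π·0.3819/√0.8541) = 27.3%.

27.3%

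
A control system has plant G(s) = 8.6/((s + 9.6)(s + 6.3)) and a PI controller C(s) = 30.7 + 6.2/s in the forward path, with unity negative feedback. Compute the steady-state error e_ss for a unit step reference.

The open loop C(s)G(s) has a pole at the origin (type 1), so the static position error constant is infinite and e_ss = 1/(1+∞) = 0.

0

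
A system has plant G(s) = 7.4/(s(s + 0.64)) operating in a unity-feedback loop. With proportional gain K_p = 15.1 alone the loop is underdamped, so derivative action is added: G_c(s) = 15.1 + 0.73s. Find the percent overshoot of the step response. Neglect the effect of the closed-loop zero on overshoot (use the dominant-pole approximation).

39.2%

Forward path: (15.1 + 0.73s)·7.4/(s(s+0.64)). The closed-loop characteristic equation is s² + (0.64 + 7.4·0.73)s + 7.4·15.1 = 0.
That is s² + 6.042s + 111.7 = 0, so ω_n = 10.57 rad/s and ζ = 6.042/(2·10.57) = 0.2858.
%OS = 100·exp(−πζ/√(1−ζ²)) = 39.2%.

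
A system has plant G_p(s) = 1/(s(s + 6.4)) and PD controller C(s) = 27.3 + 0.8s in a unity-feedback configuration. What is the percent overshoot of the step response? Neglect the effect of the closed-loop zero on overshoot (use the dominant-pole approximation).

5.05%

Forward path: (27.3 + 0.8s)·1/(s(s+6.4)). The closed-loop characteristic equation is s² + (6.4 + 1·0.8)s + 1·27.3 = 0.
That is s² + 7.2s + 27.3 = 0, so ω_n = 5.225 rad/s and ζ = 7.2/(2·5.225) = 0.689.
%OS = 100·exp(−πζ/√(1−ζ²)) = 5.05%.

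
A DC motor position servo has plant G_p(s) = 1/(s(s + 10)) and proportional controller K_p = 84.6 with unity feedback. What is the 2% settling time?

From 1 + K_pG_p(s) = 0: s² + 10s + 84.6 = 0 ⇒ ω_n = 9.198, ζ = 0.5436.
2% settling time T_s ≈ 4/(ζω_n) = 4/5 = 0.8 s.

T_s ≈ 0.8 s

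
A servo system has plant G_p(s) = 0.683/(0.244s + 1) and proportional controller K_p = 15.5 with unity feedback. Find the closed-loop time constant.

Closed loop: T(s) = K_p·G_p/(1+K_p·G_p) = 10.59/(0.244s + 1 + 10.59), with pole at s = −(1 + 10.59)/0.244 = −47.49.
Closed-loop time constant τ = 1/47.49 = 0.0211 s.

τ = 0.0211 s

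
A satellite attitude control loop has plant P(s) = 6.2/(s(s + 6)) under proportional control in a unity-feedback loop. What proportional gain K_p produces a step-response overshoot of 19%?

K_p = 6.65

From %OS = 100·exp(−πζ/√(1−ζ²)) = 19%, ζ = −ln(0.19)/√(π²+ln²(0.19)) = 0.4673.
Characteristic equation s² + 6s + 6.2K_p = 0 gives ζ = 6/(2√(6.2K_p)).
Setting ζ = 0.4673: √(6.2K_p) = 6/(2·0.4673) = 6.419, so K_p = 41.21/6.2 = 6.65.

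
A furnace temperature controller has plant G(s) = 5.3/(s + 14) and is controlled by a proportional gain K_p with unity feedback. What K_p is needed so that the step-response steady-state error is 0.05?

The loop is type 0, so e_ss(step) = 1/(1 + K_pos) with K_pos = K_p·G(0).
G(0) = 0.3786. Require 1/(1 + K_p·0.3786) = 0.05, so 1 + 0.3786·K_p = 20.
K_p = (20 − 1)/0.3786 = 50.2.

K_p = 50.2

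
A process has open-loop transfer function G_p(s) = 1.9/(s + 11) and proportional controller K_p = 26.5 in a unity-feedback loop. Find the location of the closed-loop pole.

s = -61.35

Closed-loop transfer function: T(s) = K_p·G_p(s)/(1 + K_p·G_p(s)) = 50.35/(s + 11 + 50.35) = 50.35/(s + 61.35).
The closed-loop pole is at s = −61.35.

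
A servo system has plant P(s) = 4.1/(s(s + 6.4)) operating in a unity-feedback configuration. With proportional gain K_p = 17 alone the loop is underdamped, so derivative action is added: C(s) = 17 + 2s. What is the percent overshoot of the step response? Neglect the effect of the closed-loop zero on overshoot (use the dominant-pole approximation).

0.348%

Forward path: (17 + 2s)·4.1/(s(s+6.4)). The closed-loop characteristic equation is s² + (6.4 + 4.1·2)s + 4.1·17 = 0.
That is s² + 14.6s + 69.7 = 0, so ω_n = 8.349 rad/s and ζ = 14.6/(2·8.349) = 0.8744.
%OS = 100·exp(−πζ/√(1−ζ²)) = 0.348%.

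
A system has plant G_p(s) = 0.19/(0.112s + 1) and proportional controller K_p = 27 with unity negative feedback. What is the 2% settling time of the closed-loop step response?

T_s ≈ 0.0731 s

Closed loop: T(s) = K_p·G_p/(1+K_p·G_p) = 5.13/(0.112s + 1 + 5.13), with pole at s = −(1 + 5.13)/0.112 = −54.73.
τ = 1/54.73 = 0.01827 s, so 2% settling time ≈ 4τ = 0.0731 s.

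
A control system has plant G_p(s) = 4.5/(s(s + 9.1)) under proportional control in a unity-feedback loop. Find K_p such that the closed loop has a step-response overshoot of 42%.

From %OS = 100·exp(−πζ/√(1−ζ²)) = 42%, ζ = −ln(0.42)/√(π²+ln²(0.42)) = 0.2662.
Characteristic equation s² + 9.1s + 4.5K_p = 0 gives ζ = 9.1/(2√(4.5K_p)).
Setting ζ = 0.2662: √(4.5K_p) = 9.1/(2·0.2662) = 17.09, so K_p = 292.2/4.5 = 64.9.

K_p = 64.9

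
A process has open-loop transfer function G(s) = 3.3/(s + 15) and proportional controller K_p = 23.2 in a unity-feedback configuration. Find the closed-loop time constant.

Closed-loop transfer function: T(s) = K_p·G(s)/(1 + K_p·G(s)) = 76.56/(s + 15 + 76.56) = 76.56/(s + 91.56).
Time constant τ = 1/91.56 = 0.0109 s.

τ = 0.0109 s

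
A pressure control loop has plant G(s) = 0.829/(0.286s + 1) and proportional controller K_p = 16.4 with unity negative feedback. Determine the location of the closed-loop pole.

Closed loop: T(s) = K_p·G/(1+K_p·G) = 13.6/(0.286s + 1 + 13.6), with pole at s = −(1 + 13.6)/0.286 = −51.03.

s = -51.03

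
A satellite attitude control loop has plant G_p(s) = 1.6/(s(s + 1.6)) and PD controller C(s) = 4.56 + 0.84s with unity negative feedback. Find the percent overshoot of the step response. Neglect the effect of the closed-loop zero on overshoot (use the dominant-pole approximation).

13%

Forward path: (4.56 + 0.84s)·1.6/(s(s+1.6)). The closed-loop characteristic equation is s² + (1.6 + 1.6·0.84)s + 1.6·4.56 = 0.
That is s² + 2.944s + 7.296 = 0, so ω_n = 2.701 rad/s and ζ = 2.944/(2·2.701) = 0.545.
%OS = 100·exp(−πζ/√(1−ζ²)) = 13%.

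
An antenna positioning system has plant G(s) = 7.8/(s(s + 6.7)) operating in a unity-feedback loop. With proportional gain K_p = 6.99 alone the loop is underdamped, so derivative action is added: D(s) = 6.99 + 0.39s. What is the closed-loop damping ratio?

Forward path: (6.99 + 0.39s)·7.8/(s(s+6.7)). The closed-loop characteristic equation is s² + (6.7 + 7.8·0.39)s + 7.8·6.99 = 0.
That is s² + 9.742s + 54.52 = 0, so ω_n = 7.384 rad/s and ζ = 9.742/(2·7.384) = 0.6597.

ζ = 0.66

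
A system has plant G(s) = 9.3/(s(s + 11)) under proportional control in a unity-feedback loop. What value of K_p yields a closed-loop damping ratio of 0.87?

K_p = 4.3

Closed-loop characteristic equation: s² + 11s + K_p·9.3 = 0.
So ω_n = √(9.3K_p) and 2ζω_n = 11, giving ζ = 11/(2√(9.3K_p)).
Setting ζ = 0.87: √(9.3K_p) = 11/(2·0.87) = 6.322, so K_p = 39.97/9.3 = 4.3.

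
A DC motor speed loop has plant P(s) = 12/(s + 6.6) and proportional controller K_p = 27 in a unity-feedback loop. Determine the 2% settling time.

Closed-loop transfer function: T(s) = K_p·P(s)/(1 + K_p·P(s)) = 324/(s + 6.6 + 324) = 324/(s + 330.6).
Time constant τ = 1/330.6 = 0.003025 s, so the 2% settling time is about 4τ = 0.0121 s.

T_s ≈ 0.0121 s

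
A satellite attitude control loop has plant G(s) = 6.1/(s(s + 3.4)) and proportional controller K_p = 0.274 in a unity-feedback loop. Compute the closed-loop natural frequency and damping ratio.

ω_n = 1.29 rad/s, ζ = 1.31

1 + K_p·G(s) = 0 gives s² + 3.4s + 1.671 = 0.
Matching s² + 2ζω_n s + ω_n²: ω_n = √1.671 = 1.293 rad/s and 2ζω_n = 3.4, so ζ = 3.4/(2·1.293) = 1.31.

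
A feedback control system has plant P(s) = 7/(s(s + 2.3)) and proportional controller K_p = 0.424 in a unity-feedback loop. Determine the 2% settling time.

Closed-loop characteristic equation: s² + 2.3s + 2.968 = 0, so ω_n = 1.723 rad/s and ζ = 2.3/(2·1.723) = 0.6675.
2% settling time T_s ≈ 4/(ζω_n) = 4/1.15 = 3.48 s.

T_s ≈ 3.48 s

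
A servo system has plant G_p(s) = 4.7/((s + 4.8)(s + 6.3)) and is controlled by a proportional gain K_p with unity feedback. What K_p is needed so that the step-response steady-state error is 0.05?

K_p = 122

The loop is type 0, so e_ss(step) = 1/(1 + K_pos) with K_pos = K_p·G_p(0).
G_p(0) = 0.1554. Require 1/(1 + K_p·0.1554) = 0.05, so 1 + 0.1554·K_p = 20.
K_p = (20 − 1)/0.1554 = 122.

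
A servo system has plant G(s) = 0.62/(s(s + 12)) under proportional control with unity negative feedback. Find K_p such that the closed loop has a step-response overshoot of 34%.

From %OS = 100·exp(−πζ/√(1−ζ²)) = 34%, ζ = −ln(0.34)/√(π²+ln²(0.34)) = 0.3248.
Characteristic equation s² + 12s + 0.62K_p = 0 gives ζ = 12/(2√(0.62K_p)).
Setting ζ = 0.3248: √(0.62K_p) = 12/(2·0.3248) = 18.47, so K_p = 341.3/0.62 = 550.

K_p = 550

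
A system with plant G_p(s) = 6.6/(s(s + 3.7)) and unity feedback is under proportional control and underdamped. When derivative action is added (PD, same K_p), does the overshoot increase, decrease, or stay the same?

decrease

With PD the characteristic equation becomes s² + (a + K·K_d)s + K·K_p = 0; the damping term grows, ζ rises, overshoot falls.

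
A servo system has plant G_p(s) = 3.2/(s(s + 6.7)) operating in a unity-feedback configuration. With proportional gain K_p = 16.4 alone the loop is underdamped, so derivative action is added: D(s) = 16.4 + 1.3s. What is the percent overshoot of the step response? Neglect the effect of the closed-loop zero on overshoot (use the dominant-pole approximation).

Forward path: (16.4 + 1.3s)·3.2/(s(s+6.7)). The closed-loop characteristic equation is s² + (6.7 + 3.2·1.3)s + 3.2·16.4 = 0.
That is s² + 10.86s + 52.48 = 0, so ω_n = 7.244 rad/s and ζ = 10.86/(2·7.244) = 0.7496.
%OS = 100·exp(−πζ/√(1−ζ²)) = 2.85%.

2.85%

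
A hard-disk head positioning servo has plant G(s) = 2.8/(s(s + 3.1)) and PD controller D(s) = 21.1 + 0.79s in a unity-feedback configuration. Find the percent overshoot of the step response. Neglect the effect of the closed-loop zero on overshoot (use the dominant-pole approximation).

31.4%

Forward path: (21.1 + 0.79s)·2.8/(s(s+3.1)). The closed-loop characteristic equation is s² + (3.1 + 2.8·0.79)s + 2.8·21.1 = 0.
That is s² + 5.312s + 59.08 = 0, so ω_n = 7.686 rad/s and ζ = 5.312/(2·7.686) = 0.3455.
%OS = 100·exp(−πζ/√(1−ζ²)) = 31.4%.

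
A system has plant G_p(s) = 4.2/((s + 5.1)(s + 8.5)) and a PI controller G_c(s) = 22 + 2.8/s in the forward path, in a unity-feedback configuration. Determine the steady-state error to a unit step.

0

The open loop G_c(s)G_p(s) has a pole at the origin (type 1), so the static position error constant is infinite and e_ss = 1/(1+∞) = 0.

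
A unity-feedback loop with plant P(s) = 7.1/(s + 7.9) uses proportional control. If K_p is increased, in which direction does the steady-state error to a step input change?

The position error constant K_pos = K_p·P(0) grows with K_p, and e_ss = 1/(1+K_pos) falls.

decrease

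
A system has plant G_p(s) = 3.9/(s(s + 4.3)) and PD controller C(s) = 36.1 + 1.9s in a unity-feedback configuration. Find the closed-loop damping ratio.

Forward path: (36.1 + 1.9s)·3.9/(s(s+4.3)). The closed-loop characteristic equation is s² + (4.3 + 3.9·1.9)s + 3.9·36.1 = 0.
That is s² + 11.71s + 140.8 = 0, so ω_n = 11.87 rad/s and ζ = 11.71/(2·11.87) = 0.4934.

ζ = 0.493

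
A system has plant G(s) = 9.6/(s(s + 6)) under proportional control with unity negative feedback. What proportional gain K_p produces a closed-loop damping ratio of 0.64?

Closed-loop characteristic equation: s² + 6s + K_p·9.6 = 0.
So ω_n = √(9.6K_p) and 2ζω_n = 6, giving ζ = 6/(2√(9.6K_p)).
Setting ζ = 0.64: √(9.6K_p) = 6/(2·0.64) = 4.688, so K_p = 21.97/9.6 = 2.29.

K_p = 2.29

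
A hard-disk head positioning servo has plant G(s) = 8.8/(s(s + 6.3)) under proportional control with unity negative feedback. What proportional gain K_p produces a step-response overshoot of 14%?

K_p = 4.01

From %OS = 100·exp(−πζ/√(1−ζ²)) = 14%, ζ = −ln(0.14)/√(π²+ln²(0.14)) = 0.5305.
Characteristic equation s² + 6.3s + 8.8K_p = 0 gives ζ = 6.3/(2√(8.8K_p)).
Setting ζ = 0.5305: √(8.8K_p) = 6.3/(2·0.5305) = 5.938, so K_p = 35.26/8.8 = 4.01.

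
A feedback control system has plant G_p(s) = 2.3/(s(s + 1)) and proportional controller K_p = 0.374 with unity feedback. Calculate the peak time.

T_p = 4.02 s

The closed-loop denominator s² + 1s + 0.8602 gives ω_n = √0.8602 = 0.9275 and ζ = 1/(2ω_n) = 0.5391.
Damped frequency ω_d = ω_n√(1−ζ²) = 0.7812 rad/s, so peak time T_p = π/ω_d = 4.02 s.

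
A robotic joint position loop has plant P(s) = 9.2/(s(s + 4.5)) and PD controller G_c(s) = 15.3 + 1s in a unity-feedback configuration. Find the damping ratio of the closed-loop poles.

ζ = 0.577

Forward path: (15.3 + 1s)·9.2/(s(s+4.5)). The closed-loop characteristic equation is s² + (4.5 + 9.2·1)s + 9.2·15.3 = 0.
That is s² + 13.7s + 140.8 = 0, so ω_n = 11.86 rad/s and ζ = 13.7/(2·11.86) = 0.5774.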